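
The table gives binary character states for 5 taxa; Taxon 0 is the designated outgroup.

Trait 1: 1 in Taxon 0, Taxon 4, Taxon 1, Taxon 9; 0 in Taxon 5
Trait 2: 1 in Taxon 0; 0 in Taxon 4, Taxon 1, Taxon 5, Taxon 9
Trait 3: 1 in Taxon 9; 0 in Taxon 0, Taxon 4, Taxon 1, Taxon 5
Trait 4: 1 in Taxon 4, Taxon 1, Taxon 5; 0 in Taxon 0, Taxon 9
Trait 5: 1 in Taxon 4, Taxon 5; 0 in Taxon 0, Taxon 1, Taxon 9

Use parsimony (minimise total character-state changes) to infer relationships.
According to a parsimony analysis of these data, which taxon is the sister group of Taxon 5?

Character polarity is set by the outgroup: the derived state is whichever differs from the outgroup's state, so for Trait 1, Trait 2 the derived state is '0', and for the remaining characters it is '1'.
Trait 1: derived state '0' in Taxon 5 only — an autapomorphy, so it tells us nothing about relationships among taxa.
Trait 2 (derived state '0') is shared by all ingroup taxa — unites the whole ingroup.
Trait 3: derived state '1' in Taxon 9 only — an autapomorphy, so it tells us nothing about relationships among taxa.
Only Taxon 1, Taxon 4, and Taxon 5 show the derived state '1' for Trait 4, supporting them as a clade.
Trait 5 (derived state '1') is shared by Taxon 4 and Taxon 5 — a synapomorphy uniting that clade.
Most parsimonious ingroup topology: (((Taxon 4,Taxon 5),Taxon 1),Taxon 9).
Taxon 5 and Taxon 4 form a cherry on this tree, so they are sister taxa.

Taxon 4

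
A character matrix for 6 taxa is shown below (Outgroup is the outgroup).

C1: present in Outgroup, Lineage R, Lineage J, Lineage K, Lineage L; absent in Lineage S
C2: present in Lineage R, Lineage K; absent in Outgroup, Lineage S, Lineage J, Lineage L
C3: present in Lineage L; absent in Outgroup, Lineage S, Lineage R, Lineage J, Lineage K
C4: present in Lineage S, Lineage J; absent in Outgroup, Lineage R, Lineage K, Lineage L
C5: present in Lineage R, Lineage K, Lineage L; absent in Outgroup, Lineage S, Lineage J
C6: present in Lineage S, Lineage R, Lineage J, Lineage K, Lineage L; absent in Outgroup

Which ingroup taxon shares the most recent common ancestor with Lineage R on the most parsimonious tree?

Character polarity is set by the outgroup: the derived state is whichever differs from the outgroup's state, so for C1 the derived state is 'absent', and for the remaining characters it is 'present'.
C1 (derived state 'absent') is unique to Lineage S (autapomorphy; uninformative for grouping).
Only Lineage K and Lineage R show the derived state 'present' for C2, supporting them as a clade.
C3 (derived state 'present') is unique to Lineage L (autapomorphy; uninformative for grouping).
Only Lineage J and Lineage S show the derived state 'present' for C4, supporting them as a clade.
Only Lineage K, Lineage L, and Lineage R show the derived state 'present' for C5, supporting them as a clade.
C6 (derived state 'present') is shared by all ingroup taxa — unites the whole ingroup.
Most parsimonious ingroup topology: ((Lineage S,Lineage J),((Lineage R,Lineage K),Lineage L)).
Lineage R and Lineage K form a cherry on this tree, so they are sister taxa.

Lineage K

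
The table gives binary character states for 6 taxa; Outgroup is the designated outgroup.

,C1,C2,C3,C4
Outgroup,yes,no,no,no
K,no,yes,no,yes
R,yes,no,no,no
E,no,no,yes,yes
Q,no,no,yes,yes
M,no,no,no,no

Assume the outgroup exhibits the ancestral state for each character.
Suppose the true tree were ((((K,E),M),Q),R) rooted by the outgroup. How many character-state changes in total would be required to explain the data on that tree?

6

Map each character onto ((((K,E),M),Q),R) (rooted by Outgroup) and count the minimum state changes it requires (Fitch parsimony):
C1: 1; C2: 1; C3: 2; C4: 2.
Total tree length = 6.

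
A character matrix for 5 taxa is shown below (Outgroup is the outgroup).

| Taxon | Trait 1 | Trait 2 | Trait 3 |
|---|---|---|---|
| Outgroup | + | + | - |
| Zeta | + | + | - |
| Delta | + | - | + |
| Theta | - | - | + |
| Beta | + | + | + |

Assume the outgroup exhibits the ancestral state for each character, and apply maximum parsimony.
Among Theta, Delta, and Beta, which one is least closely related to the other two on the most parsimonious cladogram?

Character polarity is set by the outgroup: the derived state is whichever differs from the outgroup's state, so for Trait 1, Trait 2 the derived state is '-', and for the remaining characters it is '+'.
Trait 1: derived state '-' in Theta only — an autapomorphy, so it tells us nothing about relationships among taxa.
Only Delta and Theta show the derived state '-' for Trait 2, supporting them as a clade.
Trait 3: derived state '+' in Beta, Delta, and Theta only — synapomorphy for {Beta, Delta, Theta}.
Most parsimonious ingroup topology: (Zeta,((Delta,Theta),Beta)).
Theta and Delta share a more recent common ancestor with each other than either does with Beta, so Beta is the least closely related of the three.

Beta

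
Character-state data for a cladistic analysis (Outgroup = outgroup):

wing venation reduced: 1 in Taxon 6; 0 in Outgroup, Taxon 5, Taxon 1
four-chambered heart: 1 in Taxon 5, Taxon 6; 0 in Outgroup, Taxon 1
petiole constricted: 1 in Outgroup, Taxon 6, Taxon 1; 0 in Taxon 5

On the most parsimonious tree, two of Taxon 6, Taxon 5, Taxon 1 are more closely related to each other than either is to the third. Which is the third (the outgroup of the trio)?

Taxon 1

Character polarity is set by the outgroup: the derived state is whichever differs from the outgroup's state, so for petiole constricted the derived state is '0', and for the remaining characters it is '1'.
wing venation reduced (derived state '1') is unique to Taxon 6 (autapomorphy; uninformative for grouping).
Only Taxon 5 and Taxon 6 show the derived state '1' for four-chambered heart, supporting them as a clade.
petiole constricted: derived state '0' in Taxon 5 only — an autapomorphy, so it tells us nothing about relationships among taxa.
Most parsimonious ingroup topology: ((Taxon 5,Taxon 6),Taxon 1).
Taxon 6 and Taxon 5 share a more recent common ancestor with each other than either does with Taxon 1, so Taxon 1 is the least closely related of the three.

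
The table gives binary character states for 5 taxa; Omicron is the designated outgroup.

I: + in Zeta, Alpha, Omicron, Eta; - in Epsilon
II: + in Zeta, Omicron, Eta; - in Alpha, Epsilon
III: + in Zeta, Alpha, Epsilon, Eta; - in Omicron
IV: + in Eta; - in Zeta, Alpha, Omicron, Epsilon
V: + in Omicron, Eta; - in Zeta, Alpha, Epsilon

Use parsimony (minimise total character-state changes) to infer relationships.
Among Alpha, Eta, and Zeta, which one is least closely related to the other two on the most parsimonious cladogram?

Character polarity is set by the outgroup: the derived state is whichever differs from the outgroup's state, so for I, II, V the derived state is '-', and for the remaining characters it is '+'.
I (derived state '-') is unique to Epsilon (autapomorphy; uninformative for grouping).
II (derived state '-') is shared by Alpha and Epsilon — a synapomorphy uniting that clade.
III (derived state '+') is shared by all ingroup taxa — unites the whole ingroup.
IV (derived state '+') is unique to Eta (autapomorphy; uninformative for grouping).
Only Alpha, Epsilon, and Zeta show the derived state '-' for V, supporting them as a clade.
Most parsimonious ingroup topology: (Eta,((Epsilon,Alpha),Zeta)).
Alpha and Zeta share a more recent common ancestor with each other than either does with Eta, so Eta is the least closely related of the three.

Eta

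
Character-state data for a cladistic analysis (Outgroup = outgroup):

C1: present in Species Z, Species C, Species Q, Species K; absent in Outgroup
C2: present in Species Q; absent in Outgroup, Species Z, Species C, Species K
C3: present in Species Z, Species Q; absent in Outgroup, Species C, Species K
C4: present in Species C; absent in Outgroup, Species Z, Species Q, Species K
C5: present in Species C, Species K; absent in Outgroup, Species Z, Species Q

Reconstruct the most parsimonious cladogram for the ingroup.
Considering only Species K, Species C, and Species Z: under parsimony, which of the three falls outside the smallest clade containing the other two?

Species Z

The outgroup has state 'absent' for every character, so 'present' is the derived state throughout.
C1 (derived state 'present') is shared by all ingroup taxa — unites the whole ingroup.
C2: derived state 'present' in Species Q only — an autapomorphy, so it tells us nothing about relationships among taxa.
C3 (derived state 'present') is shared by Species Q and Species Z — a synapomorphy uniting that clade.
C4 (derived state 'present') is unique to Species C (autapomorphy; uninformative for grouping).
Only Species C and Species K show the derived state 'present' for C5, supporting them as a clade.
Most parsimonious ingroup topology: ((Species Z,Species Q),(Species C,Species K)).
Species K and Species C share a more recent common ancestor with each other than either does with Species Z, so Species Z is the least closely related of the three.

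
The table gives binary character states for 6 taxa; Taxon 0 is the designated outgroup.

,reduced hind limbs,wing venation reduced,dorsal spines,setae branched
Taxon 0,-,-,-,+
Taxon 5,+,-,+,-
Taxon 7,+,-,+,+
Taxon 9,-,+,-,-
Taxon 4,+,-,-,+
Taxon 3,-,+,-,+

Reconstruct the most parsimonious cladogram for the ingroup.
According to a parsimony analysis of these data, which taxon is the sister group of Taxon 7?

Character polarity is set by the outgroup: the derived state is whichever differs from the outgroup's state, so for setae branched the derived state is '-', and for the remaining characters it is '+'.
reduced hind limbs (derived state '+') is shared by Taxon 4, Taxon 5, and Taxon 7 — a synapomorphy uniting that clade.
wing venation reduced (derived state '+') is shared by Taxon 3 and Taxon 9 — a synapomorphy uniting that clade.
dorsal spines: derived state '+' in Taxon 5 and Taxon 7 only — synapomorphy for {Taxon 5, Taxon 7}.
setae branched groups Taxon 5 and Taxon 9, which is incompatible with the clades supported by the remaining characters; treating it as convergent (homoplasy) costs fewer steps than any alternative tree.
Most parsimonious ingroup topology: (((Taxon 5,Taxon 7),Taxon 4),(Taxon 9,Taxon 3)).
Taxon 7 and Taxon 5 form a cherry on this tree, so they are sister taxa.

Taxon 5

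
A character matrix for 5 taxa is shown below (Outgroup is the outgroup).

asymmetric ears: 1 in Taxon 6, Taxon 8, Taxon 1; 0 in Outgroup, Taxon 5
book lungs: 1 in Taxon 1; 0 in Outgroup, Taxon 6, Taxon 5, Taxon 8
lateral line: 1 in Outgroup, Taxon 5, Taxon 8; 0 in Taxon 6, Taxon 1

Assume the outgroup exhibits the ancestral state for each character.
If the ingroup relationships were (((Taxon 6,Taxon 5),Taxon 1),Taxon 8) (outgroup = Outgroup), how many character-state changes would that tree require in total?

Map each character onto (((Taxon 6,Taxon 5),Taxon 1),Taxon 8) (rooted by Outgroup) and count the minimum state changes it requires (Fitch parsimony):
asymmetric ears: 2; book lungs: 1; lateral line: 2.
Total tree length = 5.

5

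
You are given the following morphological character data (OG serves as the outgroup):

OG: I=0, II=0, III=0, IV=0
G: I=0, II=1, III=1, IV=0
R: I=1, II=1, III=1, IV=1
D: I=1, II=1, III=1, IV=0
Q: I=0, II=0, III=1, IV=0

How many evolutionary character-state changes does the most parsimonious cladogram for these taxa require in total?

The outgroup has state '0' for every character, so '1' is the derived state throughout.
Only D and R show the derived state '1' for I, supporting them as a clade.
II: derived state '1' in D, G, and R only — synapomorphy for {D, G, R}.
III (derived state '1') is shared by all ingroup taxa — unites the whole ingroup.
IV (derived state '1') is unique to R (autapomorphy; uninformative for grouping).
Most parsimonious ingroup topology: ((G,(R,D)),Q).
Changes per character on this tree: I: 1; II: 1; III: 1; IV: 1.
Total = 4.

4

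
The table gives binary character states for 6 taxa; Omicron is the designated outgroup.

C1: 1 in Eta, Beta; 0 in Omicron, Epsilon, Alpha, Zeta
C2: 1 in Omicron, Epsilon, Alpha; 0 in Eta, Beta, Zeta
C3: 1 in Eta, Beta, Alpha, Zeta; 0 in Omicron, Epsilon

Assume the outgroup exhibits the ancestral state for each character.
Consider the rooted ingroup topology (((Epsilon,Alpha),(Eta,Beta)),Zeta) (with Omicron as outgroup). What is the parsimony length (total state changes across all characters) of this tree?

5

Map each character onto (((Epsilon,Alpha),(Eta,Beta)),Zeta) (rooted by Omicron) and count the minimum state changes it requires (Fitch parsimony):
C1: 1; C2: 2; C3: 2.
Total tree length = 5.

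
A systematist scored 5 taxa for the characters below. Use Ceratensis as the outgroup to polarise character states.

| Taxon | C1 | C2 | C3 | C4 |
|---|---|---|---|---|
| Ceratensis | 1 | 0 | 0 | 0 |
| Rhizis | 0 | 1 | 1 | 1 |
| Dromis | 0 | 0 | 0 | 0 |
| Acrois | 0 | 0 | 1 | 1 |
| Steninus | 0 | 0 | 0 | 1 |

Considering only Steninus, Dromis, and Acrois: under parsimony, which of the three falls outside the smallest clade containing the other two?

Dromis

Character polarity is set by the outgroup: the derived state is whichever differs from the outgroup's state, so for C1 the derived state is '0', and for the remaining characters it is '1'.
All ingroup taxa share the derived state '0' for C1; it defines the ingroup but does not resolve relationships within it.
C2 (derived state '1') is unique to Rhizis (autapomorphy; uninformative for grouping).
Only Acrois and Rhizis show the derived state '1' for C3, supporting them as a clade.
C4: derived state '1' in Acrois, Rhizis, and Steninus only — synapomorphy for {Acrois, Rhizis, Steninus}.
Most parsimonious ingroup topology: (((Rhizis,Acrois),Steninus),Dromis).
Acrois and Steninus share a more recent common ancestor with each other than either does with Dromis, so Dromis is the least closely related of the three.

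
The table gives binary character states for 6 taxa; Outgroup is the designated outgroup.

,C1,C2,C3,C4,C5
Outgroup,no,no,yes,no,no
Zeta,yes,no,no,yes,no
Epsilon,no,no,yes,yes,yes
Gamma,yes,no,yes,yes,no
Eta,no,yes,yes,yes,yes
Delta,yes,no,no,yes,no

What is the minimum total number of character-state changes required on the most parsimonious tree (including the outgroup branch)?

Character polarity is set by the outgroup: the derived state is whichever differs from the outgroup's state, so for C3 the derived state is 'no', and for the remaining characters it is 'yes'.
C1: derived state 'yes' in Delta, Gamma, and Zeta only — synapomorphy for {Delta, Gamma, Zeta}.
C2 (derived state 'yes') is unique to Eta (autapomorphy; uninformative for grouping).
C3: derived state 'no' in Delta and Zeta only — synapomorphy for {Delta, Zeta}.
C4 (derived state 'yes') is shared by all ingroup taxa — unites the whole ingroup.
Only Epsilon and Eta show the derived state 'yes' for C5, supporting them as a clade.
Most parsimonious ingroup topology: (((Zeta,Delta),Gamma),(Epsilon,Eta)).
Changes per character on this tree: C1: 1; C2: 1; C3: 1; C4: 1; C5: 1.
Total = 5.

5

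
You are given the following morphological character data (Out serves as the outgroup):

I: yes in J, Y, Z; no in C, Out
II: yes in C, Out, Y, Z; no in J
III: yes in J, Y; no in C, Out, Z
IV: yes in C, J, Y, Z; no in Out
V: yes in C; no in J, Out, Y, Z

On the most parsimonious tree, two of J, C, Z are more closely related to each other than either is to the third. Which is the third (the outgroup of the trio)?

C

Character polarity is set by the outgroup: the derived state is whichever differs from the outgroup's state, so for II the derived state is 'no', and for the remaining characters it is 'yes'.
I: derived state 'yes' in J, Y, and Z only — synapomorphy for {J, Y, Z}.
II: derived state 'no' in J only — an autapomorphy, so it tells us nothing about relationships among taxa.
III: derived state 'yes' in J and Y only — synapomorphy for {J, Y}.
All ingroup taxa share the derived state 'yes' for IV; it defines the ingroup but does not resolve relationships within it.
V: derived state 'yes' in C only — an autapomorphy, so it tells us nothing about relationships among taxa.
Most parsimonious ingroup topology: ((Z,(Y,J)),C).
J and Z share a more recent common ancestor with each other than either does with C, so C is the least closely related of the three.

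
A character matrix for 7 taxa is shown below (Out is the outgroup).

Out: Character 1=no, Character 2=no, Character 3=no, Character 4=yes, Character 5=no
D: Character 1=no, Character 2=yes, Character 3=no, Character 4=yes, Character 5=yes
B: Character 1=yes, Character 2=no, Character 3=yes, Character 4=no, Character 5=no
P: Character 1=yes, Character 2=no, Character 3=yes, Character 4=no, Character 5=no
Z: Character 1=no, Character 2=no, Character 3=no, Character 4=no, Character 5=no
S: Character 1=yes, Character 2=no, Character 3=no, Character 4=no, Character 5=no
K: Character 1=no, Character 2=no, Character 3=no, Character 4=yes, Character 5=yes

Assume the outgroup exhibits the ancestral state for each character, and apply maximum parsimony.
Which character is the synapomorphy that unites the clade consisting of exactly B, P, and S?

Character 1

Character polarity is set by the outgroup: the derived state is whichever differs from the outgroup's state, so for Character 4 the derived state is 'no', and for the remaining characters it is 'yes'.
Character 1 (derived state 'yes') is shared by B, P, and S — a synapomorphy uniting that clade.
Character 2: derived state 'yes' in D only — an autapomorphy, so it tells us nothing about relationships among taxa.
Character 3 (derived state 'yes') is shared by B and P — a synapomorphy uniting that clade.
Character 4: derived state 'no' in B, P, S, and Z only — synapomorphy for {B, P, S, Z}.
Only D and K show the derived state 'yes' for Character 5, supporting them as a clade.
Most parsimonious ingroup topology: ((D,K),(((B,P),S),Z)).
The clade {B, P, S} is supported by Character 1: its derived state 'yes' occurs in exactly those taxa and in no other taxon (including the outgroup).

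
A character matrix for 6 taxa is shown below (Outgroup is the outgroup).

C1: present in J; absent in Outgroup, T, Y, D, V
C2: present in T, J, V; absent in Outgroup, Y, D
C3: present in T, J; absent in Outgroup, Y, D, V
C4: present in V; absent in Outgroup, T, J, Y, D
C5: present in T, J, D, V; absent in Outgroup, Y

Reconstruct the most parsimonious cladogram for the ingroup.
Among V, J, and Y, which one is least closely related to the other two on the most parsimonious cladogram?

Y

The outgroup has state 'absent' for every character, so 'present' is the derived state throughout.
C1: derived state 'present' in J only — an autapomorphy, so it tells us nothing about relationships among taxa.
Only J, T, and V show the derived state 'present' for C2, supporting them as a clade.
Only J and T show the derived state 'present' for C3, supporting them as a clade.
C4 (derived state 'present') is unique to V (autapomorphy; uninformative for grouping).
Only D, J, T, and V show the derived state 'present' for C5, supporting them as a clade.
Most parsimonious ingroup topology: ((((T,J),V),D),Y).
V and J share a more recent common ancestor with each other than either does with Y, so Y is the least closely related of the three.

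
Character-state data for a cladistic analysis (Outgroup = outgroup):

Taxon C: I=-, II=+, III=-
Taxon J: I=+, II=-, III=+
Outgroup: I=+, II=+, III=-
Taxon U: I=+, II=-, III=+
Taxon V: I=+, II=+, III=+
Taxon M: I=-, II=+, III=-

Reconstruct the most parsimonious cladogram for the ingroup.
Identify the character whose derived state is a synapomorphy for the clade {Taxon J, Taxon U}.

II

Character polarity is set by the outgroup: the derived state is whichever differs from the outgroup's state, so for I, II the derived state is '-', and for the remaining characters it is '+'.
I (derived state '-') is shared by Taxon C and Taxon M — a synapomorphy uniting that clade.
Only Taxon J and Taxon U show the derived state '-' for II, supporting them as a clade.
III (derived state '+') is shared by Taxon J, Taxon U, and Taxon V — a synapomorphy uniting that clade.
Most parsimonious ingroup topology: ((Taxon M,Taxon C),((Taxon U,Taxon J),Taxon V)).
The clade {Taxon J, Taxon U} is supported by II: its derived state '-' occurs in exactly those taxa and in no other taxon (including the outgroup).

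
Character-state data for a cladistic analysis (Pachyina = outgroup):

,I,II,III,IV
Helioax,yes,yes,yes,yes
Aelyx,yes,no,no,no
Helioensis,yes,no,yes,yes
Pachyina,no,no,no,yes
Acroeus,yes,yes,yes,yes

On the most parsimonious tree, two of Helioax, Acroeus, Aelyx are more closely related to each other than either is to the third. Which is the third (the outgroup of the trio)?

Character polarity is set by the outgroup: the derived state is whichever differs from the outgroup's state, so for IV the derived state is 'no', and for the remaining characters it is 'yes'.
I (derived state 'yes') is shared by all ingroup taxa — unites the whole ingroup.
Only Acroeus and Helioax show the derived state 'yes' for II, supporting them as a clade.
III (derived state 'yes') is shared by Acroeus, Helioax, and Helioensis — a synapomorphy uniting that clade.
IV (derived state 'no') is unique to Aelyx (autapomorphy; uninformative for grouping).
Most parsimonious ingroup topology: (Aelyx,((Helioax,Acroeus),Helioensis)).
Acroeus and Helioax share a more recent common ancestor with each other than either does with Aelyx, so Aelyx is the least closely related of the three.

Aelyx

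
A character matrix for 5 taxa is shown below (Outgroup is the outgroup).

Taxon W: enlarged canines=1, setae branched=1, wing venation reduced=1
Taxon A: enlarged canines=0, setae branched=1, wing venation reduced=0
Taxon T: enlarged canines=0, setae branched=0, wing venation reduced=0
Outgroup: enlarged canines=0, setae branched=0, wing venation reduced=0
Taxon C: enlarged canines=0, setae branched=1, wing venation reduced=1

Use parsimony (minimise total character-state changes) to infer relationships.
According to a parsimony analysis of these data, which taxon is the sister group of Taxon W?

The outgroup has state '0' for every character, so '1' is the derived state throughout.
enlarged canines: derived state '1' in Taxon W only — an autapomorphy, so it tells us nothing about relationships among taxa.
Only Taxon A, Taxon C, and Taxon W show the derived state '1' for setae branched, supporting them as a clade.
Only Taxon C and Taxon W show the derived state '1' for wing venation reduced, supporting them as a clade.
Most parsimonious ingroup topology: ((Taxon A,(Taxon W,Taxon C)),Taxon T).
Taxon W and Taxon C form a cherry on this tree, so they are sister taxa.

Taxon C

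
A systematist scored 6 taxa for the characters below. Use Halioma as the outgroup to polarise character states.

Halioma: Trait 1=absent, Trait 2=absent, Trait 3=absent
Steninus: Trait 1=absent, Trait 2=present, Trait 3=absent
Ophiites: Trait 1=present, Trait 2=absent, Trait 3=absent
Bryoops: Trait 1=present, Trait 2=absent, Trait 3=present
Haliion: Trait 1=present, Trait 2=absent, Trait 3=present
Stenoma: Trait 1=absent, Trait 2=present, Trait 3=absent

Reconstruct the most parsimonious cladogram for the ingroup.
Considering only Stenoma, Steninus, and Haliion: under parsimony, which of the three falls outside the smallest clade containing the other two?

The outgroup has state 'absent' for every character, so 'present' is the derived state throughout.
Trait 1 (derived state 'present') is shared by Bryoops, Haliion, and Ophiites — a synapomorphy uniting that clade.
Only Steninus and Stenoma show the derived state 'present' for Trait 2, supporting them as a clade.
Only Bryoops and Haliion show the derived state 'present' for Trait 3, supporting them as a clade.
Most parsimonious ingroup topology: ((Steninus,Stenoma),(Ophiites,(Bryoops,Haliion))).
Steninus and Stenoma share a more recent common ancestor with each other than either does with Haliion, so Haliion is the least closely related of the three.

Haliion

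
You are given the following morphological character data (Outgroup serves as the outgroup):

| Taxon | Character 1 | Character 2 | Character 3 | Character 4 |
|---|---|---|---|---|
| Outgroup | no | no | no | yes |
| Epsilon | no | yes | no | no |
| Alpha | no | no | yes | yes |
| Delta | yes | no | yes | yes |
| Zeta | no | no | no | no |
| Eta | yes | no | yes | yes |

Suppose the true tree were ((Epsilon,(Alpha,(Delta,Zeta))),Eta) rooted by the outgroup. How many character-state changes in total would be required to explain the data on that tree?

Map each character onto ((Epsilon,(Alpha,(Delta,Zeta))),Eta) (rooted by Outgroup) and count the minimum state changes it requires (Fitch parsimony):
Character 1: 2; Character 2: 1; Character 3: 3; Character 4: 2.
Total tree length = 8.

8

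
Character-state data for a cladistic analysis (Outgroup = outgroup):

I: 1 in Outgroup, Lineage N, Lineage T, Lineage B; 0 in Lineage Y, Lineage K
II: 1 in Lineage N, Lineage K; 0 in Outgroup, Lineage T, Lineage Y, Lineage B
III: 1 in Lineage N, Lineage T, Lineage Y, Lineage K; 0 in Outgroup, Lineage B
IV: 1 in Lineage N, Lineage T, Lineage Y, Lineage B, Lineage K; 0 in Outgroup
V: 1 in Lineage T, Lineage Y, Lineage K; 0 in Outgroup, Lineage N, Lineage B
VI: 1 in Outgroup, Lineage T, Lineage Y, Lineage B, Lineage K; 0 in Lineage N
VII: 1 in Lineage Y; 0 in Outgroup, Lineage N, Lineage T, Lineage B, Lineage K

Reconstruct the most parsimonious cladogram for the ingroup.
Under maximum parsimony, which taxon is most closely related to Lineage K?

Character polarity is set by the outgroup: the derived state is whichever differs from the outgroup's state, so for I, VI the derived state is '0', and for the remaining characters it is '1'.
Only Lineage K and Lineage Y show the derived state '0' for I, supporting them as a clade.
II (state '1') occurs in Lineage K and Lineage N but conflicts with the nesting implied by the other characters — most parsimoniously interpreted as homoplasy.
III: derived state '1' in Lineage K, Lineage N, Lineage T, and Lineage Y only — synapomorphy for {Lineage K, Lineage N, Lineage T, Lineage Y}.
All ingroup taxa share the derived state '1' for IV; it defines the ingroup but does not resolve relationships within it.
V (derived state '1') is shared by Lineage K, Lineage T, and Lineage Y — a synapomorphy uniting that clade.
VI (derived state '0') is unique to Lineage N (autapomorphy; uninformative for grouping).
VII: derived state '1' in Lineage Y only — an autapomorphy, so it tells us nothing about relationships among taxa.
Most parsimonious ingroup topology: ((Lineage N,(Lineage T,(Lineage Y,Lineage K))),Lineage B).
Lineage K and Lineage Y form a cherry on this tree, so they are sister taxa.

Lineage Y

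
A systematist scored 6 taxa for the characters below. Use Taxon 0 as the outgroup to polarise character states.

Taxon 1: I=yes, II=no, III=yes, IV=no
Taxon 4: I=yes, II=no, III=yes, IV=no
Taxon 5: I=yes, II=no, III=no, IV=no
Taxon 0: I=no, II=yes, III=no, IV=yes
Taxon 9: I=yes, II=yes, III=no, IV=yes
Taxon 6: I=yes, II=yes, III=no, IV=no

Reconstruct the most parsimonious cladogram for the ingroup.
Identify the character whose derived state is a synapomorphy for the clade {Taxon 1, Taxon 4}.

Character polarity is set by the outgroup: the derived state is whichever differs from the outgroup's state, so for II, IV the derived state is 'no', and for the remaining characters it is 'yes'.
All ingroup taxa share the derived state 'yes' for I; it defines the ingroup but does not resolve relationships within it.
II: derived state 'no' in Taxon 1, Taxon 4, and Taxon 5 only — synapomorphy for {Taxon 1, Taxon 4, Taxon 5}.
Only Taxon 1 and Taxon 4 show the derived state 'yes' for III, supporting them as a clade.
IV (derived state 'no') is shared by Taxon 1, Taxon 4, Taxon 5, and Taxon 6 — a synapomorphy uniting that clade.
Most parsimonious ingroup topology: ((((Taxon 4,Taxon 1),Taxon 5),Taxon 6),Taxon 9).
The clade {Taxon 1, Taxon 4} is supported by III: its derived state 'yes' occurs in exactly those taxa and in no other taxon (including the outgroup).

III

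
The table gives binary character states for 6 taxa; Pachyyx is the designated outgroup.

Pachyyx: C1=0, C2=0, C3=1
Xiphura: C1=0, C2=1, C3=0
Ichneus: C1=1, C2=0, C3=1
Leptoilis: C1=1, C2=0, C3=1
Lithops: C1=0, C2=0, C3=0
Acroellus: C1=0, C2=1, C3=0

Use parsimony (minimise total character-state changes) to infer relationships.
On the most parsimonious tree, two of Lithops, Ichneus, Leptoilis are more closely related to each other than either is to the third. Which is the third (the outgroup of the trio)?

Lithops

Character polarity is set by the outgroup: the derived state is whichever differs from the outgroup's state, so for C3 the derived state is '0', and for the remaining characters it is '1'.
Only Ichneus and Leptoilis show the derived state '1' for C1, supporting them as a clade.
Only Acroellus and Xiphura show the derived state '1' for C2, supporting them as a clade.
C3 (derived state '0') is shared by Acroellus, Lithops, and Xiphura — a synapomorphy uniting that clade.
Most parsimonious ingroup topology: ((Leptoilis,Ichneus),((Xiphura,Acroellus),Lithops)).
Ichneus and Leptoilis share a more recent common ancestor with each other than either does with Lithops, so Lithops is the least closely related of the three.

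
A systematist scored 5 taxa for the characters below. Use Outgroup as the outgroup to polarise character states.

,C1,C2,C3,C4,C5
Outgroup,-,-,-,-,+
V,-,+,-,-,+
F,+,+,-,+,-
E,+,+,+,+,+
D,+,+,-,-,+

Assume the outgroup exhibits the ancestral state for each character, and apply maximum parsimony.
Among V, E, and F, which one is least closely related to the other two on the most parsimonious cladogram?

V

Character polarity is set by the outgroup: the derived state is whichever differs from the outgroup's state, so for C5 the derived state is '-', and for the remaining characters it is '+'.
Only D, E, and F show the derived state '+' for C1, supporting them as a clade.
All ingroup taxa share the derived state '+' for C2; it defines the ingroup but does not resolve relationships within it.
C3 (derived state '+') is unique to E (autapomorphy; uninformative for grouping).
C4 (derived state '+') is shared by E and F — a synapomorphy uniting that clade.
C5: derived state '-' in F only — an autapomorphy, so it tells us nothing about relationships among taxa.
Most parsimonious ingroup topology: (V,((F,E),D)).
E and F share a more recent common ancestor with each other than either does with V, so V is the least closely related of the three.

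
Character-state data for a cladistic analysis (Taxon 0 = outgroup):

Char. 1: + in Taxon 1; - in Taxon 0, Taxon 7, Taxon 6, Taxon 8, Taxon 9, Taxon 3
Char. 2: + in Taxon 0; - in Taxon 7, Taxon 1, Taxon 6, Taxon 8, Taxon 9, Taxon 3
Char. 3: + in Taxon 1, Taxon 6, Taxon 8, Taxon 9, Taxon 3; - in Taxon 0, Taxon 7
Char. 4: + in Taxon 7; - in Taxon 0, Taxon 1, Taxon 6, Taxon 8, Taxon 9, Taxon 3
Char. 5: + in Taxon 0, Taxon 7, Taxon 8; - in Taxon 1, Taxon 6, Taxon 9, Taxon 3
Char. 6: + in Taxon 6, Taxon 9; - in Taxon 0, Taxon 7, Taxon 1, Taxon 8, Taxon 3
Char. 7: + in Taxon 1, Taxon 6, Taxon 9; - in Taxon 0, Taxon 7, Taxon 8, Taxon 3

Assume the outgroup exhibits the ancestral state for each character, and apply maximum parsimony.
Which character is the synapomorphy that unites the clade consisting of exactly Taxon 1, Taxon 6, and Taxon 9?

Char. 7

Character polarity is set by the outgroup: the derived state is whichever differs from the outgroup's state, so for Char. 2, Char. 5 the derived state is '-', and for the remaining characters it is '+'.
Char. 1 (derived state '+') is unique to Taxon 1 (autapomorphy; uninformative for grouping).
Char. 2 (derived state '-') is shared by all ingroup taxa — unites the whole ingroup.
Only Taxon 1, Taxon 3, Taxon 6, Taxon 8, and Taxon 9 show the derived state '+' for Char. 3, supporting them as a clade.
Char. 4 (derived state '+') is unique to Taxon 7 (autapomorphy; uninformative for grouping).
Char. 5 (derived state '-') is shared by Taxon 1, Taxon 3, Taxon 6, and Taxon 9 — a synapomorphy uniting that clade.
Char. 6 (derived state '+') is shared by Taxon 6 and Taxon 9 — a synapomorphy uniting that clade.
Only Taxon 1, Taxon 6, and Taxon 9 show the derived state '+' for Char. 7, supporting them as a clade.
Most parsimonious ingroup topology: (Taxon 7,(((Taxon 1,(Taxon 6,Taxon 9)),Taxon 3),Taxon 8)).
The clade {Taxon 1, Taxon 6, Taxon 9} is supported by Char. 7: its derived state '+' occurs in exactly those taxa and in no other taxon (including the outgroup).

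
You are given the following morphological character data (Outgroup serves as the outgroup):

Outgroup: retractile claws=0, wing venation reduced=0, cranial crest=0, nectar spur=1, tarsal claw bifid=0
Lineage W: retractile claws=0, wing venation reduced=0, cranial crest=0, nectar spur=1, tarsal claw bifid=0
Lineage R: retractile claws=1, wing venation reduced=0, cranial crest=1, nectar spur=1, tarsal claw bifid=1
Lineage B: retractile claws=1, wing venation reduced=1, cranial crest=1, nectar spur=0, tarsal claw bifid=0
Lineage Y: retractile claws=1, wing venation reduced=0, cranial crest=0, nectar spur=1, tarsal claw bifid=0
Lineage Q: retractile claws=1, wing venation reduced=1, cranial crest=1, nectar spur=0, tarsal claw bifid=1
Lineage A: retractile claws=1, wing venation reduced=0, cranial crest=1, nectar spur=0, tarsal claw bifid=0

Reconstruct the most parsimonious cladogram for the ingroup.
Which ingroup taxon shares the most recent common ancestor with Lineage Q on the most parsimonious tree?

Lineage B

Character polarity is set by the outgroup: the derived state is whichever differs from the outgroup's state, so for nectar spur the derived state is '0', and for the remaining characters it is '1'.
retractile claws (derived state '1') is shared by Lineage A, Lineage B, Lineage Q, Lineage R, and Lineage Y — a synapomorphy uniting that clade.
Only Lineage B and Lineage Q show the derived state '1' for wing venation reduced, supporting them as a clade.
Only Lineage A, Lineage B, Lineage Q, and Lineage R show the derived state '1' for cranial crest, supporting them as a clade.
nectar spur: derived state '0' in Lineage A, Lineage B, and Lineage Q only — synapomorphy for {Lineage A, Lineage B, Lineage Q}.
tarsal claw bifid groups Lineage Q and Lineage R, which is incompatible with the clades supported by the remaining characters; treating it as convergent (homoplasy) costs fewer steps than any alternative tree.
Most parsimonious ingroup topology: (Lineage W,((Lineage R,((Lineage B,Lineage Q),Lineage A)),Lineage Y)).
Lineage Q and Lineage B form a cherry on this tree, so they are sister taxa.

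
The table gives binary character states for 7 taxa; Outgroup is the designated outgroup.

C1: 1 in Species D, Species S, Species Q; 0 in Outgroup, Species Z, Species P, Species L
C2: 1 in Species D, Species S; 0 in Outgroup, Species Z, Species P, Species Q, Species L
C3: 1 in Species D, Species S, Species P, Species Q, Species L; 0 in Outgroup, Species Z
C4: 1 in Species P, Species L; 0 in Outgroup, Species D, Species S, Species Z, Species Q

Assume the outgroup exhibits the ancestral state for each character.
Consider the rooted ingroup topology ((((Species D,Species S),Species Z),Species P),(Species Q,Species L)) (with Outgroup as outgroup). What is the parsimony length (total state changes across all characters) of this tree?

7

Map each character onto ((((Species D,Species S),Species Z),Species P),(Species Q,Species L)) (rooted by Outgroup) and count the minimum state changes it requires (Fitch parsimony):
C1: 2; C2: 1; C3: 2; C4: 2.
Total tree length = 7.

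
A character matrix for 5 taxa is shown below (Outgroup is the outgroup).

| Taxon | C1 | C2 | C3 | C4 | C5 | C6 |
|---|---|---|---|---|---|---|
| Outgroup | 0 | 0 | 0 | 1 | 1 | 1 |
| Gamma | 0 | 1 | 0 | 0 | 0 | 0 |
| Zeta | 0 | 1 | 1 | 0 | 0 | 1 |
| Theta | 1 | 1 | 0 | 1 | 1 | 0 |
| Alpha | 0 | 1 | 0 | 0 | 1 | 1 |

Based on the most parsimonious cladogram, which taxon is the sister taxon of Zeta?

Character polarity is set by the outgroup: the derived state is whichever differs from the outgroup's state, so for C4, C5, C6 the derived state is '0', and for the remaining characters it is '1'.
C1 (derived state '1') is unique to Theta (autapomorphy; uninformative for grouping).
All ingroup taxa share the derived state '1' for C2; it defines the ingroup but does not resolve relationships within it.
C3: derived state '1' in Zeta only — an autapomorphy, so it tells us nothing about relationships among taxa.
C4 (derived state '0') is shared by Alpha, Gamma, and Zeta — a synapomorphy uniting that clade.
C5: derived state '0' in Gamma and Zeta only — synapomorphy for {Gamma, Zeta}.
C6 groups Gamma and Theta, which is incompatible with the clades supported by the remaining characters; treating it as convergent (homoplasy) costs fewer steps than any alternative tree.
Most parsimonious ingroup topology: (((Gamma,Zeta),Alpha),Theta).
Zeta and Gamma form a cherry on this tree, so they are sister taxa.

Gamma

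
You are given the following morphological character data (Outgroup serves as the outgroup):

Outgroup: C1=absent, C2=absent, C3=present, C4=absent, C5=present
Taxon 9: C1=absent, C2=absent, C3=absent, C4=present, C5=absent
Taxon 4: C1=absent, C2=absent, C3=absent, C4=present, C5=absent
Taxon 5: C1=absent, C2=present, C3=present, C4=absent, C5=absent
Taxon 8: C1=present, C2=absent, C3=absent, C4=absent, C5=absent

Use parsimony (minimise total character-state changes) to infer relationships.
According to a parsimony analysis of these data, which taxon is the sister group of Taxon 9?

Character polarity is set by the outgroup: the derived state is whichever differs from the outgroup's state, so for C3, C5 the derived state is 'absent', and for the remaining characters it is 'present'.
C1 (derived state 'present') is unique to Taxon 8 (autapomorphy; uninformative for grouping).
C2 (derived state 'present') is unique to Taxon 5 (autapomorphy; uninformative for grouping).
C3 (derived state 'absent') is shared by Taxon 4, Taxon 8, and Taxon 9 — a synapomorphy uniting that clade.
Only Taxon 4 and Taxon 9 show the derived state 'present' for C4, supporting them as a clade.
All ingroup taxa share the derived state 'absent' for C5; it defines the ingroup but does not resolve relationships within it.
Most parsimonious ingroup topology: (((Taxon 4,Taxon 9),Taxon 8),Taxon 5).
Taxon 9 and Taxon 4 form a cherry on this tree, so they are sister taxa.

Taxon 4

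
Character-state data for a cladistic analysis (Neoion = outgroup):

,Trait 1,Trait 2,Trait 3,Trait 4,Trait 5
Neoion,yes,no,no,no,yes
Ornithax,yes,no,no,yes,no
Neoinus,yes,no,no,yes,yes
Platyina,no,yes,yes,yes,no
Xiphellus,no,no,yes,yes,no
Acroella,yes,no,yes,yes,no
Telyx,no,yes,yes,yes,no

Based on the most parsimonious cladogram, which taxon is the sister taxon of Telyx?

Character polarity is set by the outgroup: the derived state is whichever differs from the outgroup's state, so for Trait 1, Trait 5 the derived state is 'no', and for the remaining characters it is 'yes'.
Trait 1 (derived state 'no') is shared by Platyina, Telyx, and Xiphellus — a synapomorphy uniting that clade.
Trait 2 (derived state 'yes') is shared by Platyina and Telyx — a synapomorphy uniting that clade.
Trait 3 (derived state 'yes') is shared by Acroella, Platyina, Telyx, and Xiphellus — a synapomorphy uniting that clade.
Trait 4 (derived state 'yes') is shared by all ingroup taxa — unites the whole ingroup.
Only Acroella, Ornithax, Platyina, Telyx, and Xiphellus show the derived state 'no' for Trait 5, supporting them as a clade.
Most parsimonious ingroup topology: ((Ornithax,(((Platyina,Telyx),Xiphellus),Acroella)),Neoinus).
Telyx and Platyina form a cherry on this tree, so they are sister taxa.

Platyina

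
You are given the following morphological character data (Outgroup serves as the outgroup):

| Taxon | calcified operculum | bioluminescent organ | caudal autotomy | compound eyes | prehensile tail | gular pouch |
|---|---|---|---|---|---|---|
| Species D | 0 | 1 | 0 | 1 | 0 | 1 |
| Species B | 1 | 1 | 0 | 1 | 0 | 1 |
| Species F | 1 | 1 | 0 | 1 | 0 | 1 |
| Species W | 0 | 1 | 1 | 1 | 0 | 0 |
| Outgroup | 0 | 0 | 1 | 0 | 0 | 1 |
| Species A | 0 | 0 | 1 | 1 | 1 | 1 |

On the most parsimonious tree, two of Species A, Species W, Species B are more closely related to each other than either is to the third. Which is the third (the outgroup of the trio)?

Species A

Character polarity is set by the outgroup: the derived state is whichever differs from the outgroup's state, so for caudal autotomy, gular pouch the derived state is '0', and for the remaining characters it is '1'.
calcified operculum: derived state '1' in Species B and Species F only — synapomorphy for {Species B, Species F}.
bioluminescent organ: derived state '1' in Species B, Species D, Species F, and Species W only — synapomorphy for {Species B, Species D, Species F, Species W}.
caudal autotomy: derived state '0' in Species B, Species D, and Species F only — synapomorphy for {Species B, Species D, Species F}.
All ingroup taxa share the derived state '1' for compound eyes; it defines the ingroup but does not resolve relationships within it.
prehensile tail: derived state '1' in Species A only — an autapomorphy, so it tells us nothing about relationships among taxa.
gular pouch (derived state '0') is unique to Species W (autapomorphy; uninformative for grouping).
Most parsimonious ingroup topology: ((((Species B,Species F),Species D),Species W),Species A).
Species B and Species W share a more recent common ancestor with each other than either does with Species A, so Species A is the least closely related of the three.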